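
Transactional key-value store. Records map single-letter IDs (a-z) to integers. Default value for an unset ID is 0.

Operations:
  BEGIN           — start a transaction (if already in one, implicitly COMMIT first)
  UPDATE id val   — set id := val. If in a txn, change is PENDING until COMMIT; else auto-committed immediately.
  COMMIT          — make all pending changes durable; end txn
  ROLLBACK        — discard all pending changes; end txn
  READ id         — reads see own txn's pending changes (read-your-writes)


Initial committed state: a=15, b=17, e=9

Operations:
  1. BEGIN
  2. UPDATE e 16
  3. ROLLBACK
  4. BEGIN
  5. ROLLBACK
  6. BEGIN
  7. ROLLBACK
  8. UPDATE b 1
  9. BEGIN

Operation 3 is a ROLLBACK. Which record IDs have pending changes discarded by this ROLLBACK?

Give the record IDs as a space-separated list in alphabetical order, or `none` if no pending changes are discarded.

Answer: e

Derivation:
Initial committed: {a=15, b=17, e=9}
Op 1: BEGIN: in_txn=True, pending={}
Op 2: UPDATE e=16 (pending; pending now {e=16})
Op 3: ROLLBACK: discarded pending ['e']; in_txn=False
Op 4: BEGIN: in_txn=True, pending={}
Op 5: ROLLBACK: discarded pending []; in_txn=False
Op 6: BEGIN: in_txn=True, pending={}
Op 7: ROLLBACK: discarded pending []; in_txn=False
Op 8: UPDATE b=1 (auto-commit; committed b=1)
Op 9: BEGIN: in_txn=True, pending={}
ROLLBACK at op 3 discards: ['e']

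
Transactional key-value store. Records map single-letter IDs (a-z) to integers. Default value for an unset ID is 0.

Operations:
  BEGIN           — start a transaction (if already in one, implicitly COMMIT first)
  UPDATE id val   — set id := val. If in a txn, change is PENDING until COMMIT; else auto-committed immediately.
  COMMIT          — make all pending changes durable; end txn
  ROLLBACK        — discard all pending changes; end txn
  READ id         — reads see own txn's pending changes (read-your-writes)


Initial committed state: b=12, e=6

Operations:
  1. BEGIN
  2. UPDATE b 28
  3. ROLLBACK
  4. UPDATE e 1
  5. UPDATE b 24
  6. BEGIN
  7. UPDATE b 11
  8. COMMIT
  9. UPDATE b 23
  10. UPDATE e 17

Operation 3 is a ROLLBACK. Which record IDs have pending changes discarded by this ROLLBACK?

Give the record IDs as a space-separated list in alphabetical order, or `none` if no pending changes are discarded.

Initial committed: {b=12, e=6}
Op 1: BEGIN: in_txn=True, pending={}
Op 2: UPDATE b=28 (pending; pending now {b=28})
Op 3: ROLLBACK: discarded pending ['b']; in_txn=False
Op 4: UPDATE e=1 (auto-commit; committed e=1)
Op 5: UPDATE b=24 (auto-commit; committed b=24)
Op 6: BEGIN: in_txn=True, pending={}
Op 7: UPDATE b=11 (pending; pending now {b=11})
Op 8: COMMIT: merged ['b'] into committed; committed now {b=11, e=1}
Op 9: UPDATE b=23 (auto-commit; committed b=23)
Op 10: UPDATE e=17 (auto-commit; committed e=17)
ROLLBACK at op 3 discards: ['b']

Answer: b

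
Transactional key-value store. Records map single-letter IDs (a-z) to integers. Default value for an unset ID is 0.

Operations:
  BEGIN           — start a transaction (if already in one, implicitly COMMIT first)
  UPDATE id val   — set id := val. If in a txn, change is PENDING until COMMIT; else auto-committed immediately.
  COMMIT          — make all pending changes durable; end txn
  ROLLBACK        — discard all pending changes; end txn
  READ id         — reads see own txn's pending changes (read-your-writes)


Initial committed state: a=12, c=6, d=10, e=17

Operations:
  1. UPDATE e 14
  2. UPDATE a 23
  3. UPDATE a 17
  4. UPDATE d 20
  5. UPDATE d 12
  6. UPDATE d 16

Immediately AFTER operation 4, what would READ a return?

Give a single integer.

Initial committed: {a=12, c=6, d=10, e=17}
Op 1: UPDATE e=14 (auto-commit; committed e=14)
Op 2: UPDATE a=23 (auto-commit; committed a=23)
Op 3: UPDATE a=17 (auto-commit; committed a=17)
Op 4: UPDATE d=20 (auto-commit; committed d=20)
After op 4: visible(a) = 17 (pending={}, committed={a=17, c=6, d=20, e=14})

Answer: 17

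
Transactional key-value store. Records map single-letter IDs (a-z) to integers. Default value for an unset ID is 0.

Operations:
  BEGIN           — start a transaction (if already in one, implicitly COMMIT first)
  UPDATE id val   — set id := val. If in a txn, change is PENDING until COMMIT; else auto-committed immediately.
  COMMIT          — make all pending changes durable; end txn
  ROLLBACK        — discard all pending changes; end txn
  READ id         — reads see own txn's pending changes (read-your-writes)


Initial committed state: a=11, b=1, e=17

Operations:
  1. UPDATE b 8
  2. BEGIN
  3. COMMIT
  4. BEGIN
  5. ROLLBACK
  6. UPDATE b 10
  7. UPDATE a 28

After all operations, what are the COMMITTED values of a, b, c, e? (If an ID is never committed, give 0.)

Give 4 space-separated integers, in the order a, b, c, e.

Initial committed: {a=11, b=1, e=17}
Op 1: UPDATE b=8 (auto-commit; committed b=8)
Op 2: BEGIN: in_txn=True, pending={}
Op 3: COMMIT: merged [] into committed; committed now {a=11, b=8, e=17}
Op 4: BEGIN: in_txn=True, pending={}
Op 5: ROLLBACK: discarded pending []; in_txn=False
Op 6: UPDATE b=10 (auto-commit; committed b=10)
Op 7: UPDATE a=28 (auto-commit; committed a=28)
Final committed: {a=28, b=10, e=17}

Answer: 28 10 0 17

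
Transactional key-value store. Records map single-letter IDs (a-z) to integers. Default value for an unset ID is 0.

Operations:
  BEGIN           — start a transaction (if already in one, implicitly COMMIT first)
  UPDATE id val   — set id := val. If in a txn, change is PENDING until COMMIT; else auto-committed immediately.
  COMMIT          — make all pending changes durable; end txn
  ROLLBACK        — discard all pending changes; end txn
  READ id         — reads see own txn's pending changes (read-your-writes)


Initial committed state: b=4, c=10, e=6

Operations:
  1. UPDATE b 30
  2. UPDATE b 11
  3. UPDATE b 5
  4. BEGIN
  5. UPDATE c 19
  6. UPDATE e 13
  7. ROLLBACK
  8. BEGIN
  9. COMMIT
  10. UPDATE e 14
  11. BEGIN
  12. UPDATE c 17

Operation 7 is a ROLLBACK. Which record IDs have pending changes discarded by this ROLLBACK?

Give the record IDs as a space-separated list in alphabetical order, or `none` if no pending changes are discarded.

Answer: c e

Derivation:
Initial committed: {b=4, c=10, e=6}
Op 1: UPDATE b=30 (auto-commit; committed b=30)
Op 2: UPDATE b=11 (auto-commit; committed b=11)
Op 3: UPDATE b=5 (auto-commit; committed b=5)
Op 4: BEGIN: in_txn=True, pending={}
Op 5: UPDATE c=19 (pending; pending now {c=19})
Op 6: UPDATE e=13 (pending; pending now {c=19, e=13})
Op 7: ROLLBACK: discarded pending ['c', 'e']; in_txn=False
Op 8: BEGIN: in_txn=True, pending={}
Op 9: COMMIT: merged [] into committed; committed now {b=5, c=10, e=6}
Op 10: UPDATE e=14 (auto-commit; committed e=14)
Op 11: BEGIN: in_txn=True, pending={}
Op 12: UPDATE c=17 (pending; pending now {c=17})
ROLLBACK at op 7 discards: ['c', 'e']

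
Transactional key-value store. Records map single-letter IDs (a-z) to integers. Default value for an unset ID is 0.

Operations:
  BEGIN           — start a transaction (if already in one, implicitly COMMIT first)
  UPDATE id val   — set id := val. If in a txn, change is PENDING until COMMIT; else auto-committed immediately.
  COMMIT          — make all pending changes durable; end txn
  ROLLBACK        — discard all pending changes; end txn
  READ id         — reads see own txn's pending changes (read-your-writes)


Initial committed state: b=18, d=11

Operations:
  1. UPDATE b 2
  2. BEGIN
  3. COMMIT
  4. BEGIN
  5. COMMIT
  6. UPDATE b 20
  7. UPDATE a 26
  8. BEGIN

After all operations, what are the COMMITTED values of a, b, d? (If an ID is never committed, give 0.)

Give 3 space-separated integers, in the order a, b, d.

Answer: 26 20 11

Derivation:
Initial committed: {b=18, d=11}
Op 1: UPDATE b=2 (auto-commit; committed b=2)
Op 2: BEGIN: in_txn=True, pending={}
Op 3: COMMIT: merged [] into committed; committed now {b=2, d=11}
Op 4: BEGIN: in_txn=True, pending={}
Op 5: COMMIT: merged [] into committed; committed now {b=2, d=11}
Op 6: UPDATE b=20 (auto-commit; committed b=20)
Op 7: UPDATE a=26 (auto-commit; committed a=26)
Op 8: BEGIN: in_txn=True, pending={}
Final committed: {a=26, b=20, d=11}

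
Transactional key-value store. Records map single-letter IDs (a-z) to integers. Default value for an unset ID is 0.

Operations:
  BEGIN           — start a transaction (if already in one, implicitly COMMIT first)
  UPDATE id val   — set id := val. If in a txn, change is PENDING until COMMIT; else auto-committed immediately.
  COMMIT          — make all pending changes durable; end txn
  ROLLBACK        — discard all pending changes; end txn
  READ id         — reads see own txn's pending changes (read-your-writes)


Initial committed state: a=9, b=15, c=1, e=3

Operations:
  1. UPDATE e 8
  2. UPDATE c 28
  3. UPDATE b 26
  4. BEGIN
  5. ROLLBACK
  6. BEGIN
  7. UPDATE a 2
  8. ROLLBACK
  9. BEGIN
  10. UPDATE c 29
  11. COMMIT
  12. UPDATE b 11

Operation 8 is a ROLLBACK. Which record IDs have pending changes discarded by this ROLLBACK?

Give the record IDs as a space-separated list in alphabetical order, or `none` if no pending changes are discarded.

Answer: a

Derivation:
Initial committed: {a=9, b=15, c=1, e=3}
Op 1: UPDATE e=8 (auto-commit; committed e=8)
Op 2: UPDATE c=28 (auto-commit; committed c=28)
Op 3: UPDATE b=26 (auto-commit; committed b=26)
Op 4: BEGIN: in_txn=True, pending={}
Op 5: ROLLBACK: discarded pending []; in_txn=False
Op 6: BEGIN: in_txn=True, pending={}
Op 7: UPDATE a=2 (pending; pending now {a=2})
Op 8: ROLLBACK: discarded pending ['a']; in_txn=False
Op 9: BEGIN: in_txn=True, pending={}
Op 10: UPDATE c=29 (pending; pending now {c=29})
Op 11: COMMIT: merged ['c'] into committed; committed now {a=9, b=26, c=29, e=8}
Op 12: UPDATE b=11 (auto-commit; committed b=11)
ROLLBACK at op 8 discards: ['a']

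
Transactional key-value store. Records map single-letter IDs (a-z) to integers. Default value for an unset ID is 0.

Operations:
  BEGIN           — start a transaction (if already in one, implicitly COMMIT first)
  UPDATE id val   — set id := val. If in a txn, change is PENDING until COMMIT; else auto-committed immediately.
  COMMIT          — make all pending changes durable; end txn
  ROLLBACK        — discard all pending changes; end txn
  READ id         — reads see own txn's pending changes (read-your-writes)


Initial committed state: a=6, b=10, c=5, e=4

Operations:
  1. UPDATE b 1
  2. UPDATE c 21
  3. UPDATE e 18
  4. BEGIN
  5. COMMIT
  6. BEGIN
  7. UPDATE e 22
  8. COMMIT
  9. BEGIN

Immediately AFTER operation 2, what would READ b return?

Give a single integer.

Answer: 1

Derivation:
Initial committed: {a=6, b=10, c=5, e=4}
Op 1: UPDATE b=1 (auto-commit; committed b=1)
Op 2: UPDATE c=21 (auto-commit; committed c=21)
After op 2: visible(b) = 1 (pending={}, committed={a=6, b=1, c=21, e=4})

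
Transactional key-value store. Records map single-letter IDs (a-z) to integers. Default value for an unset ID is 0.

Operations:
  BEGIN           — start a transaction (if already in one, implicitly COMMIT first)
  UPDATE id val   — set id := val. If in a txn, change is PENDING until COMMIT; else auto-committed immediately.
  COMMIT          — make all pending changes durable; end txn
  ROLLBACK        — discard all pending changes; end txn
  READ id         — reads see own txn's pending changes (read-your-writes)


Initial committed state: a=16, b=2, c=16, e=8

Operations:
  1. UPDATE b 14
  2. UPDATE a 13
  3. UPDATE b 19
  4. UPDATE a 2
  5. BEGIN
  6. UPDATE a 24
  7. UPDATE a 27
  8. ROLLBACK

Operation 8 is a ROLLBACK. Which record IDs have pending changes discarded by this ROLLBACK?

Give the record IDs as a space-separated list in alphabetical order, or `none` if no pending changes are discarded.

Answer: a

Derivation:
Initial committed: {a=16, b=2, c=16, e=8}
Op 1: UPDATE b=14 (auto-commit; committed b=14)
Op 2: UPDATE a=13 (auto-commit; committed a=13)
Op 3: UPDATE b=19 (auto-commit; committed b=19)
Op 4: UPDATE a=2 (auto-commit; committed a=2)
Op 5: BEGIN: in_txn=True, pending={}
Op 6: UPDATE a=24 (pending; pending now {a=24})
Op 7: UPDATE a=27 (pending; pending now {a=27})
Op 8: ROLLBACK: discarded pending ['a']; in_txn=False
ROLLBACK at op 8 discards: ['a']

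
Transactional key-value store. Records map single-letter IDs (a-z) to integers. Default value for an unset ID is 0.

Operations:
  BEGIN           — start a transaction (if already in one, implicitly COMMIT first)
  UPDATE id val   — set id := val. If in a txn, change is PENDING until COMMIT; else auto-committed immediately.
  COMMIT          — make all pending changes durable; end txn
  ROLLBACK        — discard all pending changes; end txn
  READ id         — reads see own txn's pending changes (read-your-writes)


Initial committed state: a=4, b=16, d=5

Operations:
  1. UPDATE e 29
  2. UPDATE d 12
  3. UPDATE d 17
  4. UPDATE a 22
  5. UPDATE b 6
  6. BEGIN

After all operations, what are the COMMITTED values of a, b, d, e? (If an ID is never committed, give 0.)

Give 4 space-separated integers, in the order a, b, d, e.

Initial committed: {a=4, b=16, d=5}
Op 1: UPDATE e=29 (auto-commit; committed e=29)
Op 2: UPDATE d=12 (auto-commit; committed d=12)
Op 3: UPDATE d=17 (auto-commit; committed d=17)
Op 4: UPDATE a=22 (auto-commit; committed a=22)
Op 5: UPDATE b=6 (auto-commit; committed b=6)
Op 6: BEGIN: in_txn=True, pending={}
Final committed: {a=22, b=6, d=17, e=29}

Answer: 22 6 17 29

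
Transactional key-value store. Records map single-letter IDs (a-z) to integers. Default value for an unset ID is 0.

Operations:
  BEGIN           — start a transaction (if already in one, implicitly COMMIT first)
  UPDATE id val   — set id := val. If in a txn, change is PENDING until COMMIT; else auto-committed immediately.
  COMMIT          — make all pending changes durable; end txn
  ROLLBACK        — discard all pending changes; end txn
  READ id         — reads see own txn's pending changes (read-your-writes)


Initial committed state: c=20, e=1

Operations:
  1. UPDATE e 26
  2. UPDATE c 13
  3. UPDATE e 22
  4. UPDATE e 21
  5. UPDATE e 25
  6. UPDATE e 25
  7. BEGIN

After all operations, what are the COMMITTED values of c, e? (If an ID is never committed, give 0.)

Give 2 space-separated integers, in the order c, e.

Answer: 13 25

Derivation:
Initial committed: {c=20, e=1}
Op 1: UPDATE e=26 (auto-commit; committed e=26)
Op 2: UPDATE c=13 (auto-commit; committed c=13)
Op 3: UPDATE e=22 (auto-commit; committed e=22)
Op 4: UPDATE e=21 (auto-commit; committed e=21)
Op 5: UPDATE e=25 (auto-commit; committed e=25)
Op 6: UPDATE e=25 (auto-commit; committed e=25)
Op 7: BEGIN: in_txn=True, pending={}
Final committed: {c=13, e=25}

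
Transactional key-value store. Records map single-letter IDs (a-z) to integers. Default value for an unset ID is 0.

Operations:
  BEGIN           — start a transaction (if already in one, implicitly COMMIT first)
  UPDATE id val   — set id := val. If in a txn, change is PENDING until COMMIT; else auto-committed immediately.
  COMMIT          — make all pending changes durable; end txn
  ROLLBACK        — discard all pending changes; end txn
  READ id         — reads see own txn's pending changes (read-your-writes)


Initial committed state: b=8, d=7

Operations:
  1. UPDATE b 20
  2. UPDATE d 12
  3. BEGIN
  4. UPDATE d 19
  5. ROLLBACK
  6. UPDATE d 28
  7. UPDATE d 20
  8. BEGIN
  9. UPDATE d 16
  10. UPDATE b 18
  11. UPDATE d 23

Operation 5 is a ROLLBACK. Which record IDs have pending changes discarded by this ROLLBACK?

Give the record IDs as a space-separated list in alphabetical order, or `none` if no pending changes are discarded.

Answer: d

Derivation:
Initial committed: {b=8, d=7}
Op 1: UPDATE b=20 (auto-commit; committed b=20)
Op 2: UPDATE d=12 (auto-commit; committed d=12)
Op 3: BEGIN: in_txn=True, pending={}
Op 4: UPDATE d=19 (pending; pending now {d=19})
Op 5: ROLLBACK: discarded pending ['d']; in_txn=False
Op 6: UPDATE d=28 (auto-commit; committed d=28)
Op 7: UPDATE d=20 (auto-commit; committed d=20)
Op 8: BEGIN: in_txn=True, pending={}
Op 9: UPDATE d=16 (pending; pending now {d=16})
Op 10: UPDATE b=18 (pending; pending now {b=18, d=16})
Op 11: UPDATE d=23 (pending; pending now {b=18, d=23})
ROLLBACK at op 5 discards: ['d']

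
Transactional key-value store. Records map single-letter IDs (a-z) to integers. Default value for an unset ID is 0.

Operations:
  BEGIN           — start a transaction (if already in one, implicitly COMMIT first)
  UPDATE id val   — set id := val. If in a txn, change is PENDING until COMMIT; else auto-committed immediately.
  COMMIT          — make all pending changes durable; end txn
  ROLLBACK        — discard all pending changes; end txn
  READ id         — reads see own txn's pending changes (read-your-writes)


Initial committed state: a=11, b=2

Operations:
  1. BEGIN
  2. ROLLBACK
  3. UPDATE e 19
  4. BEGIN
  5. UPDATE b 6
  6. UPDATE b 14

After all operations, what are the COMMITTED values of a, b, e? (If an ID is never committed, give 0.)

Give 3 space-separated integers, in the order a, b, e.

Answer: 11 2 19

Derivation:
Initial committed: {a=11, b=2}
Op 1: BEGIN: in_txn=True, pending={}
Op 2: ROLLBACK: discarded pending []; in_txn=False
Op 3: UPDATE e=19 (auto-commit; committed e=19)
Op 4: BEGIN: in_txn=True, pending={}
Op 5: UPDATE b=6 (pending; pending now {b=6})
Op 6: UPDATE b=14 (pending; pending now {b=14})
Final committed: {a=11, b=2, e=19}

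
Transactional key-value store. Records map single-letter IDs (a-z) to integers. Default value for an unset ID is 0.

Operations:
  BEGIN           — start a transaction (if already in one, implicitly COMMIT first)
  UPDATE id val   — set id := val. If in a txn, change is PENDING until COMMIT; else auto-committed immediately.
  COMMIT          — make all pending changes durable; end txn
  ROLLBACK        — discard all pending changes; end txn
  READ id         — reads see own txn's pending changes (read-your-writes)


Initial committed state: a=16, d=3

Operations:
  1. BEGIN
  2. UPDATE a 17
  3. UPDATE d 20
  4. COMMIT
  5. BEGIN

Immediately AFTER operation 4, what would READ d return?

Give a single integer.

Initial committed: {a=16, d=3}
Op 1: BEGIN: in_txn=True, pending={}
Op 2: UPDATE a=17 (pending; pending now {a=17})
Op 3: UPDATE d=20 (pending; pending now {a=17, d=20})
Op 4: COMMIT: merged ['a', 'd'] into committed; committed now {a=17, d=20}
After op 4: visible(d) = 20 (pending={}, committed={a=17, d=20})

Answer: 20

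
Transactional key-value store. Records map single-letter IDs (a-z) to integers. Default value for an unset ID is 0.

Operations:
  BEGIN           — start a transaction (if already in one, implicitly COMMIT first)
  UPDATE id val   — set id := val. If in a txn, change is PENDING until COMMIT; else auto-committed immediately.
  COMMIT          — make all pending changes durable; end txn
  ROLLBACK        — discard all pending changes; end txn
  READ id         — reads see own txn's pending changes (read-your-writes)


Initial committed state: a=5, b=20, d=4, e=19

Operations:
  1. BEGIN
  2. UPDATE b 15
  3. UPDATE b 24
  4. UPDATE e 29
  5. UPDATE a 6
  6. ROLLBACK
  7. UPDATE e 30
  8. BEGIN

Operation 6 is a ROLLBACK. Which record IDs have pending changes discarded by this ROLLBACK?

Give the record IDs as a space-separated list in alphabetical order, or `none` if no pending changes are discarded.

Initial committed: {a=5, b=20, d=4, e=19}
Op 1: BEGIN: in_txn=True, pending={}
Op 2: UPDATE b=15 (pending; pending now {b=15})
Op 3: UPDATE b=24 (pending; pending now {b=24})
Op 4: UPDATE e=29 (pending; pending now {b=24, e=29})
Op 5: UPDATE a=6 (pending; pending now {a=6, b=24, e=29})
Op 6: ROLLBACK: discarded pending ['a', 'b', 'e']; in_txn=False
Op 7: UPDATE e=30 (auto-commit; committed e=30)
Op 8: BEGIN: in_txn=True, pending={}
ROLLBACK at op 6 discards: ['a', 'b', 'e']

Answer: a b e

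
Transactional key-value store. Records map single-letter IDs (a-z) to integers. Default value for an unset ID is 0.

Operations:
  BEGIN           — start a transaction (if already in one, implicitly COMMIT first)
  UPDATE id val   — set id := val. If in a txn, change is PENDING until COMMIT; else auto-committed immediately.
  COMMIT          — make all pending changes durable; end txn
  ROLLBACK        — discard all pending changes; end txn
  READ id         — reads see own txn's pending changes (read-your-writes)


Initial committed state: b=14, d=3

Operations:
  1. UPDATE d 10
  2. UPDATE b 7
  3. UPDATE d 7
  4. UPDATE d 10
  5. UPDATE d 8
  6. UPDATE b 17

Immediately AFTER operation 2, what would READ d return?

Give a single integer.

Answer: 10

Derivation:
Initial committed: {b=14, d=3}
Op 1: UPDATE d=10 (auto-commit; committed d=10)
Op 2: UPDATE b=7 (auto-commit; committed b=7)
After op 2: visible(d) = 10 (pending={}, committed={b=7, d=10})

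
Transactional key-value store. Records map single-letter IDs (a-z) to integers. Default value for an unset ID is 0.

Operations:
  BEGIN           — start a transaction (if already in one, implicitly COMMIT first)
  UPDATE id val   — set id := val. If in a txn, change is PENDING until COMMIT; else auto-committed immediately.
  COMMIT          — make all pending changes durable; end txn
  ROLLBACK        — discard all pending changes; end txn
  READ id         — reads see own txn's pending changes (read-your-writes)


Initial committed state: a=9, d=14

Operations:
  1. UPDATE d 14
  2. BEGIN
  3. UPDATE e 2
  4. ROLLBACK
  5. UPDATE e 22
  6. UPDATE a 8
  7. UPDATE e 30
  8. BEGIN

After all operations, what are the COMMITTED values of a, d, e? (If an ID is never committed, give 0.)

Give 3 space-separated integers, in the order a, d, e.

Initial committed: {a=9, d=14}
Op 1: UPDATE d=14 (auto-commit; committed d=14)
Op 2: BEGIN: in_txn=True, pending={}
Op 3: UPDATE e=2 (pending; pending now {e=2})
Op 4: ROLLBACK: discarded pending ['e']; in_txn=False
Op 5: UPDATE e=22 (auto-commit; committed e=22)
Op 6: UPDATE a=8 (auto-commit; committed a=8)
Op 7: UPDATE e=30 (auto-commit; committed e=30)
Op 8: BEGIN: in_txn=True, pending={}
Final committed: {a=8, d=14, e=30}

Answer: 8 14 30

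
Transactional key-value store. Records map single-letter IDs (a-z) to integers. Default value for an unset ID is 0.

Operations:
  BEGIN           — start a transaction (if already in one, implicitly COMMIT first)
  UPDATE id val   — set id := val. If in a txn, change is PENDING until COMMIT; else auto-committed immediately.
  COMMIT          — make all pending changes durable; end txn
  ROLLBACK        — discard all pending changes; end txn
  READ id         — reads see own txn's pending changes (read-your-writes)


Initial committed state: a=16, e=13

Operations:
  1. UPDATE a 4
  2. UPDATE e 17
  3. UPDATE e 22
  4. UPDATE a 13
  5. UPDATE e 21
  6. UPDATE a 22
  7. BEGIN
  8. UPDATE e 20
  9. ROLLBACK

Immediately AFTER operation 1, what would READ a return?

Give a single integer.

Answer: 4

Derivation:
Initial committed: {a=16, e=13}
Op 1: UPDATE a=4 (auto-commit; committed a=4)
After op 1: visible(a) = 4 (pending={}, committed={a=4, e=13})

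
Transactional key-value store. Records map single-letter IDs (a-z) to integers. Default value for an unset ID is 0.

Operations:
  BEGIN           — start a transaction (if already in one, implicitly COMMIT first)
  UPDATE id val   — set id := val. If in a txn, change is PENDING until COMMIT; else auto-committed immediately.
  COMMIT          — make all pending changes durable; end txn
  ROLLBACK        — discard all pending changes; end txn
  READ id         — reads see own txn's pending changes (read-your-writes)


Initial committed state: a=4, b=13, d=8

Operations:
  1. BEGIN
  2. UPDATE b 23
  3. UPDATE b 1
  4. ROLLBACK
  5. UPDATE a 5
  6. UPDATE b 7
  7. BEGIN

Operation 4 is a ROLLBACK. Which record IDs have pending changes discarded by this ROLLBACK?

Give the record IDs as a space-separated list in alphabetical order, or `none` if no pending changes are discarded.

Answer: b

Derivation:
Initial committed: {a=4, b=13, d=8}
Op 1: BEGIN: in_txn=True, pending={}
Op 2: UPDATE b=23 (pending; pending now {b=23})
Op 3: UPDATE b=1 (pending; pending now {b=1})
Op 4: ROLLBACK: discarded pending ['b']; in_txn=False
Op 5: UPDATE a=5 (auto-commit; committed a=5)
Op 6: UPDATE b=7 (auto-commit; committed b=7)
Op 7: BEGIN: in_txn=True, pending={}
ROLLBACK at op 4 discards: ['b']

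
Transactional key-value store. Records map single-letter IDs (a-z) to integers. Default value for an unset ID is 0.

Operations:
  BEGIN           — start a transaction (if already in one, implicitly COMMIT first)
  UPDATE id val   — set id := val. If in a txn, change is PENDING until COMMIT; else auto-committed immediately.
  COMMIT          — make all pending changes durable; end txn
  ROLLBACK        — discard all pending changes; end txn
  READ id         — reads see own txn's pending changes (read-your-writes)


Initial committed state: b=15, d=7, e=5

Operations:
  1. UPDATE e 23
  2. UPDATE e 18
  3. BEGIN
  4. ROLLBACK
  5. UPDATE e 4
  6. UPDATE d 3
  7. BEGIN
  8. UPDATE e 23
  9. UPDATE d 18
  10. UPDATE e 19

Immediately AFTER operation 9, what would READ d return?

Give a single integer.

Answer: 18

Derivation:
Initial committed: {b=15, d=7, e=5}
Op 1: UPDATE e=23 (auto-commit; committed e=23)
Op 2: UPDATE e=18 (auto-commit; committed e=18)
Op 3: BEGIN: in_txn=True, pending={}
Op 4: ROLLBACK: discarded pending []; in_txn=False
Op 5: UPDATE e=4 (auto-commit; committed e=4)
Op 6: UPDATE d=3 (auto-commit; committed d=3)
Op 7: BEGIN: in_txn=True, pending={}
Op 8: UPDATE e=23 (pending; pending now {e=23})
Op 9: UPDATE d=18 (pending; pending now {d=18, e=23})
After op 9: visible(d) = 18 (pending={d=18, e=23}, committed={b=15, d=3, e=4})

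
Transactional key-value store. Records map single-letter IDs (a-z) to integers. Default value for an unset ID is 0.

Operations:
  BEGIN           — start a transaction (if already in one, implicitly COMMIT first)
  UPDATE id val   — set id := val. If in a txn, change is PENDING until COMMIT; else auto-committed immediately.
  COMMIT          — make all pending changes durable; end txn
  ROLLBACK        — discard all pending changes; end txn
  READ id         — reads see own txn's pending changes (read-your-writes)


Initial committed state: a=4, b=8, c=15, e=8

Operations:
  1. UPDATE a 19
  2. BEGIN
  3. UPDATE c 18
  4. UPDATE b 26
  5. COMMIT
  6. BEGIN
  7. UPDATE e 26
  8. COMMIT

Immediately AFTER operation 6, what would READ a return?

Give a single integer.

Initial committed: {a=4, b=8, c=15, e=8}
Op 1: UPDATE a=19 (auto-commit; committed a=19)
Op 2: BEGIN: in_txn=True, pending={}
Op 3: UPDATE c=18 (pending; pending now {c=18})
Op 4: UPDATE b=26 (pending; pending now {b=26, c=18})
Op 5: COMMIT: merged ['b', 'c'] into committed; committed now {a=19, b=26, c=18, e=8}
Op 6: BEGIN: in_txn=True, pending={}
After op 6: visible(a) = 19 (pending={}, committed={a=19, b=26, c=18, e=8})

Answer: 19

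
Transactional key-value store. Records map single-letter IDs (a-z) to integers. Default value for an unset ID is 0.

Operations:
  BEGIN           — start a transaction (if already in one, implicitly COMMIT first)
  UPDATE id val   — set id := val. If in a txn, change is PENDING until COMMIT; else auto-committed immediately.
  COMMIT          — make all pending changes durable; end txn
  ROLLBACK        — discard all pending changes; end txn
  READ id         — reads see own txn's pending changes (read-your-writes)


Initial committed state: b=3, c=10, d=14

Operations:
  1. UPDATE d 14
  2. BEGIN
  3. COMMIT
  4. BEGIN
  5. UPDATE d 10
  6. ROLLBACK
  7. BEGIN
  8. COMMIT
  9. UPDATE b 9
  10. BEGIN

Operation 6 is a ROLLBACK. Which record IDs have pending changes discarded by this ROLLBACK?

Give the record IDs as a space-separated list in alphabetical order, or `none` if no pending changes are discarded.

Answer: d

Derivation:
Initial committed: {b=3, c=10, d=14}
Op 1: UPDATE d=14 (auto-commit; committed d=14)
Op 2: BEGIN: in_txn=True, pending={}
Op 3: COMMIT: merged [] into committed; committed now {b=3, c=10, d=14}
Op 4: BEGIN: in_txn=True, pending={}
Op 5: UPDATE d=10 (pending; pending now {d=10})
Op 6: ROLLBACK: discarded pending ['d']; in_txn=False
Op 7: BEGIN: in_txn=True, pending={}
Op 8: COMMIT: merged [] into committed; committed now {b=3, c=10, d=14}
Op 9: UPDATE b=9 (auto-commit; committed b=9)
Op 10: BEGIN: in_txn=True, pending={}
ROLLBACK at op 6 discards: ['d']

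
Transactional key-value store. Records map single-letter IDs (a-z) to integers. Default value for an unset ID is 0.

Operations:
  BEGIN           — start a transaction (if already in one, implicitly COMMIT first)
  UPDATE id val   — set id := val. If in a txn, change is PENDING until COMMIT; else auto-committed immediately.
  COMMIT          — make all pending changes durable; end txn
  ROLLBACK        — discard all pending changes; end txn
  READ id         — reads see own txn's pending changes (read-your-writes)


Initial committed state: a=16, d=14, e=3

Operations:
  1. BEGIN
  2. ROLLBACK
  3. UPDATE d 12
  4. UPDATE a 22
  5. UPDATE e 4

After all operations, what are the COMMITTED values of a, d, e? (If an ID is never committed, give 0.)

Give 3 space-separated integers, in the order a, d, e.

Answer: 22 12 4

Derivation:
Initial committed: {a=16, d=14, e=3}
Op 1: BEGIN: in_txn=True, pending={}
Op 2: ROLLBACK: discarded pending []; in_txn=False
Op 3: UPDATE d=12 (auto-commit; committed d=12)
Op 4: UPDATE a=22 (auto-commit; committed a=22)
Op 5: UPDATE e=4 (auto-commit; committed e=4)
Final committed: {a=22, d=12, e=4}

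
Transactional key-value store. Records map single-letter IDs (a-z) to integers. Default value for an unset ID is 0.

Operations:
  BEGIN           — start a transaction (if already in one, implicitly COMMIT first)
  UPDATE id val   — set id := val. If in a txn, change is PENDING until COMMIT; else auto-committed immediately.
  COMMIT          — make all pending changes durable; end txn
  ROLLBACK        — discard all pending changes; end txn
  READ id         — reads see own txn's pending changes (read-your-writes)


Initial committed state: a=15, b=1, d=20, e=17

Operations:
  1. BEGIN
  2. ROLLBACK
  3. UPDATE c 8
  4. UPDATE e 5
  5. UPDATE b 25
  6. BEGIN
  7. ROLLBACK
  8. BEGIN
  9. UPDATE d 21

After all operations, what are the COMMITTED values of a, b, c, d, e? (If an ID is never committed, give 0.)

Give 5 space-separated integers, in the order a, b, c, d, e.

Answer: 15 25 8 20 5

Derivation:
Initial committed: {a=15, b=1, d=20, e=17}
Op 1: BEGIN: in_txn=True, pending={}
Op 2: ROLLBACK: discarded pending []; in_txn=False
Op 3: UPDATE c=8 (auto-commit; committed c=8)
Op 4: UPDATE e=5 (auto-commit; committed e=5)
Op 5: UPDATE b=25 (auto-commit; committed b=25)
Op 6: BEGIN: in_txn=True, pending={}
Op 7: ROLLBACK: discarded pending []; in_txn=False
Op 8: BEGIN: in_txn=True, pending={}
Op 9: UPDATE d=21 (pending; pending now {d=21})
Final committed: {a=15, b=25, c=8, d=20, e=5}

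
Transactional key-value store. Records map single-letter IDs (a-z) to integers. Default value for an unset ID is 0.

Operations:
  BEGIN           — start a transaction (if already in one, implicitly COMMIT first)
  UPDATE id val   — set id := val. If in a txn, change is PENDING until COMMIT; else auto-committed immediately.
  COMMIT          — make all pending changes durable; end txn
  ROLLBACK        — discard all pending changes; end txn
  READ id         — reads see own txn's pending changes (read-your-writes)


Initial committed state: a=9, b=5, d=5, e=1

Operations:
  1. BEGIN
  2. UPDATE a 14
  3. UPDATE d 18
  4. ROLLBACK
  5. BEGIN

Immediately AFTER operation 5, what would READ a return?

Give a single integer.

Answer: 9

Derivation:
Initial committed: {a=9, b=5, d=5, e=1}
Op 1: BEGIN: in_txn=True, pending={}
Op 2: UPDATE a=14 (pending; pending now {a=14})
Op 3: UPDATE d=18 (pending; pending now {a=14, d=18})
Op 4: ROLLBACK: discarded pending ['a', 'd']; in_txn=False
Op 5: BEGIN: in_txn=True, pending={}
After op 5: visible(a) = 9 (pending={}, committed={a=9, b=5, d=5, e=1})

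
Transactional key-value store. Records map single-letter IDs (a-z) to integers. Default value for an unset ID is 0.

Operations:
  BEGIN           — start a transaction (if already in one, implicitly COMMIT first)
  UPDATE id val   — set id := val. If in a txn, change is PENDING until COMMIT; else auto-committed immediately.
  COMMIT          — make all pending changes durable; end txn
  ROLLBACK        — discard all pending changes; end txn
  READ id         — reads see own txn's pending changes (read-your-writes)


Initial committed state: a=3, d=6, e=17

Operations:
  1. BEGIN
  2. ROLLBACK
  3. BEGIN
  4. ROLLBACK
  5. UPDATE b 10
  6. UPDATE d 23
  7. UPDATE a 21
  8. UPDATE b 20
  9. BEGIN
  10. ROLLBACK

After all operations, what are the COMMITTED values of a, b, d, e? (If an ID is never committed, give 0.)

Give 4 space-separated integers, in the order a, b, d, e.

Answer: 21 20 23 17

Derivation:
Initial committed: {a=3, d=6, e=17}
Op 1: BEGIN: in_txn=True, pending={}
Op 2: ROLLBACK: discarded pending []; in_txn=False
Op 3: BEGIN: in_txn=True, pending={}
Op 4: ROLLBACK: discarded pending []; in_txn=False
Op 5: UPDATE b=10 (auto-commit; committed b=10)
Op 6: UPDATE d=23 (auto-commit; committed d=23)
Op 7: UPDATE a=21 (auto-commit; committed a=21)
Op 8: UPDATE b=20 (auto-commit; committed b=20)
Op 9: BEGIN: in_txn=True, pending={}
Op 10: ROLLBACK: discarded pending []; in_txn=False
Final committed: {a=21, b=20, d=23, e=17}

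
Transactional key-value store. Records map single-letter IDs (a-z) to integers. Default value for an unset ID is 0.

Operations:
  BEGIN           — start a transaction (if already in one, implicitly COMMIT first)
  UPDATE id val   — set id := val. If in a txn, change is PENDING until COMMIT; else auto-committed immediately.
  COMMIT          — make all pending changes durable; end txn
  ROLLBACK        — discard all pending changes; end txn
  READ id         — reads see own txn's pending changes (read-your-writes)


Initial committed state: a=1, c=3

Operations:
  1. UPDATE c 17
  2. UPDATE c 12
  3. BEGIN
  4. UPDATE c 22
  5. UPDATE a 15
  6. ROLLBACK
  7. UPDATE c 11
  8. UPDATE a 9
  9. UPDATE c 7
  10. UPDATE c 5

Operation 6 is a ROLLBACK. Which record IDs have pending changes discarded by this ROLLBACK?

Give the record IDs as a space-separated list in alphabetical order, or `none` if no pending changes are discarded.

Answer: a c

Derivation:
Initial committed: {a=1, c=3}
Op 1: UPDATE c=17 (auto-commit; committed c=17)
Op 2: UPDATE c=12 (auto-commit; committed c=12)
Op 3: BEGIN: in_txn=True, pending={}
Op 4: UPDATE c=22 (pending; pending now {c=22})
Op 5: UPDATE a=15 (pending; pending now {a=15, c=22})
Op 6: ROLLBACK: discarded pending ['a', 'c']; in_txn=False
Op 7: UPDATE c=11 (auto-commit; committed c=11)
Op 8: UPDATE a=9 (auto-commit; committed a=9)
Op 9: UPDATE c=7 (auto-commit; committed c=7)
Op 10: UPDATE c=5 (auto-commit; committed c=5)
ROLLBACK at op 6 discards: ['a', 'c']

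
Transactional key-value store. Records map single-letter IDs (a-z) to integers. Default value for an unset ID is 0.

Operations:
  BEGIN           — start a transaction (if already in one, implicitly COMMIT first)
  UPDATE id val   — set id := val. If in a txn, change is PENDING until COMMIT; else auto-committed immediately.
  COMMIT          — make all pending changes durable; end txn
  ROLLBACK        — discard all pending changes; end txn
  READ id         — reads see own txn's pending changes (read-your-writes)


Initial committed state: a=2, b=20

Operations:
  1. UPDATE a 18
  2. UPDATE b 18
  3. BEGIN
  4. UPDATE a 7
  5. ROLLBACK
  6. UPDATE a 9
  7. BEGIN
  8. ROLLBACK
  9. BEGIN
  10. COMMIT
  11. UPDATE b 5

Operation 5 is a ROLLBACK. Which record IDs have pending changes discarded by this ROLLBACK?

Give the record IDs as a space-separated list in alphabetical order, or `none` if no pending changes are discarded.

Initial committed: {a=2, b=20}
Op 1: UPDATE a=18 (auto-commit; committed a=18)
Op 2: UPDATE b=18 (auto-commit; committed b=18)
Op 3: BEGIN: in_txn=True, pending={}
Op 4: UPDATE a=7 (pending; pending now {a=7})
Op 5: ROLLBACK: discarded pending ['a']; in_txn=False
Op 6: UPDATE a=9 (auto-commit; committed a=9)
Op 7: BEGIN: in_txn=True, pending={}
Op 8: ROLLBACK: discarded pending []; in_txn=False
Op 9: BEGIN: in_txn=True, pending={}
Op 10: COMMIT: merged [] into committed; committed now {a=9, b=18}
Op 11: UPDATE b=5 (auto-commit; committed b=5)
ROLLBACK at op 5 discards: ['a']

Answer: a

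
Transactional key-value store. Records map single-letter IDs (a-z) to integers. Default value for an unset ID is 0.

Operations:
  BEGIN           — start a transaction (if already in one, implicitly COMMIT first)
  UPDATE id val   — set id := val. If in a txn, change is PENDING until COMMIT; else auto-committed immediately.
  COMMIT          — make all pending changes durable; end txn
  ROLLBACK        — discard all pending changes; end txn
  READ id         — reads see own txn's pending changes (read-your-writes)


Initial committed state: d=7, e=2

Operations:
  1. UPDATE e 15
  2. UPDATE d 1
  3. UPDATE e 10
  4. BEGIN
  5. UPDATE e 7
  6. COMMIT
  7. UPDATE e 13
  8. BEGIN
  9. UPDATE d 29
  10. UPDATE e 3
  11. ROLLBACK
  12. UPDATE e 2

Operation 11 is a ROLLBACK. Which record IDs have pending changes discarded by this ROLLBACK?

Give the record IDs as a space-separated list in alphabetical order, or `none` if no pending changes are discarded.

Initial committed: {d=7, e=2}
Op 1: UPDATE e=15 (auto-commit; committed e=15)
Op 2: UPDATE d=1 (auto-commit; committed d=1)
Op 3: UPDATE e=10 (auto-commit; committed e=10)
Op 4: BEGIN: in_txn=True, pending={}
Op 5: UPDATE e=7 (pending; pending now {e=7})
Op 6: COMMIT: merged ['e'] into committed; committed now {d=1, e=7}
Op 7: UPDATE e=13 (auto-commit; committed e=13)
Op 8: BEGIN: in_txn=True, pending={}
Op 9: UPDATE d=29 (pending; pending now {d=29})
Op 10: UPDATE e=3 (pending; pending now {d=29, e=3})
Op 11: ROLLBACK: discarded pending ['d', 'e']; in_txn=False
Op 12: UPDATE e=2 (auto-commit; committed e=2)
ROLLBACK at op 11 discards: ['d', 'e']

Answer: d e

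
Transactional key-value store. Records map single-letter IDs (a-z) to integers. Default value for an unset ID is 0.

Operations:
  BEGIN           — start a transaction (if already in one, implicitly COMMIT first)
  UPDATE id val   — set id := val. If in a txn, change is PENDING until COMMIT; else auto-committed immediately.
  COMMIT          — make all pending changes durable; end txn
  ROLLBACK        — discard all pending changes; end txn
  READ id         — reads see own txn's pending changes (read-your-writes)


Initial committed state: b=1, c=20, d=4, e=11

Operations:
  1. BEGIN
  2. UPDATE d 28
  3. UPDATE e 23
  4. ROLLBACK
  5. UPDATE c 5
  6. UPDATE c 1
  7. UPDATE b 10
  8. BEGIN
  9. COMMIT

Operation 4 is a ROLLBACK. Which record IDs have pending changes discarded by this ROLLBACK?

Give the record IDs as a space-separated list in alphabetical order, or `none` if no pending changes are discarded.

Initial committed: {b=1, c=20, d=4, e=11}
Op 1: BEGIN: in_txn=True, pending={}
Op 2: UPDATE d=28 (pending; pending now {d=28})
Op 3: UPDATE e=23 (pending; pending now {d=28, e=23})
Op 4: ROLLBACK: discarded pending ['d', 'e']; in_txn=False
Op 5: UPDATE c=5 (auto-commit; committed c=5)
Op 6: UPDATE c=1 (auto-commit; committed c=1)
Op 7: UPDATE b=10 (auto-commit; committed b=10)
Op 8: BEGIN: in_txn=True, pending={}
Op 9: COMMIT: merged [] into committed; committed now {b=10, c=1, d=4, e=11}
ROLLBACK at op 4 discards: ['d', 'e']

Answer: d e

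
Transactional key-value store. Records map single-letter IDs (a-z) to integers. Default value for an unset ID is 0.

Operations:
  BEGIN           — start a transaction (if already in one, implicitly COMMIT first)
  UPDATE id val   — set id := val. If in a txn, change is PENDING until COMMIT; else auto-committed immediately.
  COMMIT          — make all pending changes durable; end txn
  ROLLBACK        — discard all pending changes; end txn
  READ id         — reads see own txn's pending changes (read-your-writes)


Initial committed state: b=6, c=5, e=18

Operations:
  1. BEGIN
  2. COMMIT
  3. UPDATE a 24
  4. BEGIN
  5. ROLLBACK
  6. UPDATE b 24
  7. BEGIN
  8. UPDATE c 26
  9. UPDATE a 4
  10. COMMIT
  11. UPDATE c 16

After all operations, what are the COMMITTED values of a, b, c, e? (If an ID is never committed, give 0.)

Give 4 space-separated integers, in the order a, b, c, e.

Answer: 4 24 16 18

Derivation:
Initial committed: {b=6, c=5, e=18}
Op 1: BEGIN: in_txn=True, pending={}
Op 2: COMMIT: merged [] into committed; committed now {b=6, c=5, e=18}
Op 3: UPDATE a=24 (auto-commit; committed a=24)
Op 4: BEGIN: in_txn=True, pending={}
Op 5: ROLLBACK: discarded pending []; in_txn=False
Op 6: UPDATE b=24 (auto-commit; committed b=24)
Op 7: BEGIN: in_txn=True, pending={}
Op 8: UPDATE c=26 (pending; pending now {c=26})
Op 9: UPDATE a=4 (pending; pending now {a=4, c=26})
Op 10: COMMIT: merged ['a', 'c'] into committed; committed now {a=4, b=24, c=26, e=18}
Op 11: UPDATE c=16 (auto-commit; committed c=16)
Final committed: {a=4, b=24, c=16, e=18}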